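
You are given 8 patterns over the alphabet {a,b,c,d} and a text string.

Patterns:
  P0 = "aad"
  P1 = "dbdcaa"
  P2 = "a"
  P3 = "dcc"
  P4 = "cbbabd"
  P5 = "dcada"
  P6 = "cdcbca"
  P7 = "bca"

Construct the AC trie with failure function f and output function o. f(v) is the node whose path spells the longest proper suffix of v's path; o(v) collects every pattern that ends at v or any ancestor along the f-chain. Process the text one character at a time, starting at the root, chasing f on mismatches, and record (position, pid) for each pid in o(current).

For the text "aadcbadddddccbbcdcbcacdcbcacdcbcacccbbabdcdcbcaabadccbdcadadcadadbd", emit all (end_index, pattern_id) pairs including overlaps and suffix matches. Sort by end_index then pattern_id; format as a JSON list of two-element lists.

Build:
Trie nodes:
  n0 'ε': a→1 b→26 c→12 d→4
  n1 'a': a→2  ←P2
  n2 'aa': d→3
  n3 'aad': ·  ←P0
  n4 'd': b→5 c→10
  n5 'db': d→6
  n6 'dbd': c→7
  n7 'dbdc': a→8
  n8 'dbdca': a→9
  n9 'dbdcaa': ·  ←P1
  n10 'dc': a→18 c→11
  n11 'dcc': ·  ←P3
  n12 'c': b→13 d→21
  n13 'cb': b→14
  n14 'cbb': a→15
  n15 'cbba': b→16
  n16 'cbbab': d→17
  n17 'cbbabd': ·  ←P4
  n18 'dca': d→19
  n19 'dcad': a→20
  n20 'dcada': ·  ←P5
  n21 'cd': c→22
  n22 'cdc': b→23
  n23 'cdcb': c→24
  n24 'cdcbc': a→25
  n25 'cdcbca': ·  ←P6
  n26 'b': c→27
  n27 'bc': a→28
  n28 'bca': ·  ←P7

Failure links (BFS by depth):
  fail(1) 'a': from fail(0)=0 chase 'a': 0 ⇒ 0;  out={2}∪out(0)={2}
  fail(4) 'd': from fail(0)=0 chase 'd': 0 ⇒ 0;  out=∅∪out(0)=∅
  fail(12) 'c': from fail(0)=0 chase 'c': 0 ⇒ 0;  out=∅∪out(0)=∅
  fail(26) 'b': from fail(0)=0 chase 'b': 0 ⇒ 0;  out=∅∪out(0)=∅
  fail(2) 'aa': from fail(1)=0 chase 'a': 0 ⇒ 1;  out=∅∪out(1)={2}
  fail(5) 'db': from fail(4)=0 chase 'b': 0 ⇒ 26;  out=∅∪out(26)=∅
  fail(10) 'dc': from fail(4)=0 chase 'c': 0 ⇒ 12;  out=∅∪out(12)=∅
  fail(13) 'cb': from fail(12)=0 chase 'b': 0 ⇒ 26;  out=∅∪out(26)=∅
  fail(21) 'cd': from fail(12)=0 chase 'd': 0 ⇒ 4;  out=∅∪out(4)=∅
  fail(27) 'bc': from fail(26)=0 chase 'c': 0 ⇒ 12;  out=∅∪out(12)=∅
  fail(3) 'aad': from fail(2)=1 chase 'd': 1→0 ⇒ 4;  out={0}∪out(4)={0}
  fail(6) 'dbd': from fail(5)=26 chase 'd': 26→0 ⇒ 4;  out=∅∪out(4)=∅
  fail(11) 'dcc': from fail(10)=12 chase 'c': 12→0 ⇒ 12;  out={3}∪out(12)={3}
  fail(14) 'cbb': from fail(13)=26 chase 'b': 26→0 ⇒ 26;  out=∅∪out(26)=∅
  fail(18) 'dca': from fail(10)=12 chase 'a': 12→0 ⇒ 1;  out=∅∪out(1)={2}
  fail(22) 'cdc': from fail(21)=4 chase 'c': 4 ⇒ 10;  out=∅∪out(10)=∅
  fail(28) 'bca': from fail(27)=12 chase 'a': 12→0 ⇒ 1;  out={7}∪out(1)={2,7}
  fail(7) 'dbdc': from fail(6)=4 chase 'c': 4 ⇒ 10;  out=∅∪out(10)=∅
  fail(15) 'cbba': from fail(14)=26 chase 'a': 26→0 ⇒ 1;  out=∅∪out(1)={2}
  fail(19) 'dcad': from fail(18)=1 chase 'd': 1→0 ⇒ 4;  out=∅∪out(4)=∅
  fail(23) 'cdcb': from fail(22)=10 chase 'b': 10→12 ⇒ 13;  out=∅∪out(13)=∅
  fail(8) 'dbdca': from fail(7)=10 chase 'a': 10 ⇒ 18;  out=∅∪out(18)={2}
  fail(16) 'cbbab': from fail(15)=1 chase 'b': 1→0 ⇒ 26;  out=∅∪out(26)=∅
  fail(20) 'dcada': from fail(19)=4 chase 'a': 4→0 ⇒ 1;  out={5}∪out(1)={2,5}
  fail(24) 'cdcbc': from fail(23)=13 chase 'c': 13→26 ⇒ 27;  out=∅∪out(27)=∅
  fail(9) 'dbdcaa': from fail(8)=18 chase 'a': 18→1 ⇒ 2;  out={1}∪out(2)={1,2}
  fail(17) 'cbbabd': from fail(16)=26 chase 'd': 26→0 ⇒ 4;  out={4}∪out(4)={4}
  fail(25) 'cdcbca': from fail(24)=27 chase 'a': 27 ⇒ 28;  out={6}∪out(28)={2,6,7}

Scan:
i=0 'a': node 0→1  → match P2@[0:0]
i=1 'a': node 1→2  → match P2@[1:1]
i=2 'd': node 2→3  → match P0@[0:2]
i=3 'c': node 3→10 ·f
i=4 'b': node 10→13 ·f
i=5 'a': node 13→1 ·f  → match P2@[5:5]
i=6 'd': node 1→4 ·f
i=7 'd': node 4→4 ·f
i=8 'd': node 4→4 ·f
i=9 'd': node 4→4 ·f
i=10 'd': node 4→4 ·f
i=11 'c': node 4→10
i=12 'c': node 10→11  → match P3@[10:12]
i=13 'b': node 11→13 ·f
i=14 'b': node 13→14
i=15 'c': node 14→27 ·f
i=16 'd': node 27→21 ·f
i=17 'c': node 21→22
i=18 'b': node 22→23
i=19 'c': node 23→24
i=20 'a': node 24→25  → match P2@[20:20],P6@[15:20],P7@[18:20]
i=21 'c': node 25→12 ·f
i=22 'd': node 12→21
i=23 'c': node 21→22
i=24 'b': node 22→23
i=25 'c': node 23→24
i=26 'a': node 24→25  → match P2@[26:26],P6@[21:26],P7@[24:26]
i=27 'c': node 25→12 ·f
i=28 'd': node 12→21
i=29 'c': node 21→22
i=30 'b': node 22→23
i=31 'c': node 23→24
i=32 'a': node 24→25  → match P2@[32:32],P6@[27:32],P7@[30:32]
i=33 'c': node 25→12 ·f
i=34 'c': node 12→12 ·f
i=35 'c': node 12→12 ·f
i=36 'b': node 12→13
i=37 'b': node 13→14
i=38 'a': node 14→15  → match P2@[38:38]
i=39 'b': node 15→16
i=40 'd': node 16→17  → match P4@[35:40]
i=41 'c': node 17→10 ·f
i=42 'd': node 10→21 ·f
i=43 'c': node 21→22
i=44 'b': node 22→23
i=45 'c': node 23→24
i=46 'a': node 24→25  → match P2@[46:46],P6@[41:46],P7@[44:46]
i=47 'a': node 25→2 ·f  → match P2@[47:47]
i=48 'b': node 2→26 ·f
i=49 'a': node 26→1 ·f  → match P2@[49:49]
i=50 'd': node 1→4 ·f
i=51 'c': node 4→10
i=52 'c': node 10→11  → match P3@[50:52]
i=53 'b': node 11→13 ·f
i=54 'd': node 13→4 ·f
i=55 'c': node 4→10
i=56 'a': node 10→18  → match P2@[56:56]
i=57 'd': node 18→19
i=58 'a': node 19→20  → match P2@[58:58],P5@[54:58]
i=59 'd': node 20→4 ·f
i=60 'c': node 4→10
i=61 'a': node 10→18  → match P2@[61:61]
i=62 'd': node 18→19
i=63 'a': node 19→20  → match P2@[63:63],P5@[59:63]
i=64 'd': node 20→4 ·f
i=65 'b': node 4→5
i=66 'd': node 5→6

All matches (sorted): [[0,2],[1,2],[2,0],[5,2],[12,3],[20,2],[20,6],[20,7],[26,2],[26,6],[26,7],[32,2],[32,6],[32,7],[38,2],[40,4],[46,2],[46,6],[46,7],[47,2],[49,2],[52,3],[56,2],[58,2],[58,5],[61,2],[63,2],[63,5]]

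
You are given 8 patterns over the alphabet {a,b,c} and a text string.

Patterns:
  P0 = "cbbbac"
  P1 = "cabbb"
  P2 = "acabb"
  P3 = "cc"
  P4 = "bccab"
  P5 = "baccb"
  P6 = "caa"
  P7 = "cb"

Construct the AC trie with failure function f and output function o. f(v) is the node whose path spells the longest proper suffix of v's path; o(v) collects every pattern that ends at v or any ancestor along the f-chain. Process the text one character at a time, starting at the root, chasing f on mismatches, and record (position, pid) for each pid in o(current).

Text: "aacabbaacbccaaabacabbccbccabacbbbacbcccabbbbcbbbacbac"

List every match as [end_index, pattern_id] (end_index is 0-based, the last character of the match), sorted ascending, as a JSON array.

Construct AC machine:
Trie (insert patterns):
  n0 'ε': a→11 b→17 c→1
  n1 'c': a→7 b→2 c→16
  n2 'cb': b→3  [P7 ends]
  n3 'cbb': b→4
  n4 'cbbb': a→5
  n5 'cbbba': c→6
  n6 'cbbbac': ·  [P0 ends]
  n7 'ca': a→26 b→8
  n8 'cab': b→9
  n9 'cabb': b→10
  n10 'cabbb': ·  [P1 ends]
  n11 'a': c→12
  n12 'ac': a→13
  n13 'aca': b→14
  n14 'acab': b→15
  n15 'acabb': ·  [P2 ends]
  n16 'cc': ·  [P3 ends]
  n17 'b': a→22 c→18
  n18 'bc': c→19
  n19 'bcc': a→20
  n20 'bcca': b→21
  n21 'bccab': ·  [P4 ends]
  n22 'ba': c→23
  n23 'bac': c→24
  n24 'bacc': b→25
  n25 'baccb': ·  [P5 ends]
  n26 'caa': ·  [P6 ends]

Failure links (BFS by depth):
  fail(1) 'c': from fail(0)=0 chase 'c': 0 ⇒ 0;  out=∅∪out(0)=∅
  fail(11) 'a': from fail(0)=0 chase 'a': 0 ⇒ 0;  out=∅∪out(0)=∅
  fail(17) 'b': from fail(0)=0 chase 'b': 0 ⇒ 0;  out=∅∪out(0)=∅
  fail(2) 'cb': from fail(1)=0 chase 'b': 0 ⇒ 17;  out={7}∪out(17)={7}
  fail(7) 'ca': from fail(1)=0 chase 'a': 0 ⇒ 11;  out=∅∪out(11)=∅
  fail(12) 'ac': from fail(11)=0 chase 'c': 0 ⇒ 1;  out=∅∪out(1)=∅
  fail(16) 'cc': from fail(1)=0 chase 'c': 0 ⇒ 1;  out={3}∪out(1)={3}
  fail(18) 'bc': from fail(17)=0 chase 'c': 0 ⇒ 1;  out=∅∪out(1)=∅
  fail(22) 'ba': from fail(17)=0 chase 'a': 0 ⇒ 11;  out=∅∪out(11)=∅
  fail(3) 'cbb': from fail(2)=17 chase 'b': 17→0 ⇒ 17;  out=∅∪out(17)=∅
  fail(8) 'cab': from fail(7)=11 chase 'b': 11→0 ⇒ 17;  out=∅∪out(17)=∅
  fail(13) 'aca': from fail(12)=1 chase 'a': 1 ⇒ 7;  out=∅∪out(7)=∅
  fail(19) 'bcc': from fail(18)=1 chase 'c': 1 ⇒ 16;  out=∅∪out(16)={3}
  fail(23) 'bac': from fail(22)=11 chase 'c': 11 ⇒ 12;  out=∅∪out(12)=∅
  fail(26) 'caa': from fail(7)=11 chase 'a': 11→0 ⇒ 11;  out={6}∪out(11)={6}
  fail(4) 'cbbb': from fail(3)=17 chase 'b': 17→0 ⇒ 17;  out=∅∪out(17)=∅
  fail(9) 'cabb': from fail(8)=17 chase 'b': 17→0 ⇒ 17;  out=∅∪out(17)=∅
  fail(14) 'acab': from fail(13)=7 chase 'b': 7 ⇒ 8;  out=∅∪out(8)=∅
  fail(20) 'bcca': from fail(19)=16 chase 'a': 16→1 ⇒ 7;  out=∅∪out(7)=∅
  fail(24) 'bacc': from fail(23)=12 chase 'c': 12→1 ⇒ 16;  out=∅∪out(16)={3}
  fail(5) 'cbbba': from fail(4)=17 chase 'a': 17 ⇒ 22;  out=∅∪out(22)=∅
  fail(10) 'cabbb': from fail(9)=17 chase 'b': 17→0 ⇒ 17;  out={1}∪out(17)={1}
  fail(15) 'acabb': from fail(14)=8 chase 'b': 8 ⇒ 9;  out={2}∪out(9)={2}
  fail(21) 'bccab': from fail(20)=7 chase 'b': 7 ⇒ 8;  out={4}∪out(8)={4}
  fail(25) 'baccb': from fail(24)=16 chase 'b': 16→1 ⇒ 2;  out={5}∪out(2)={5,7}
  fail(6) 'cbbbac': from fail(5)=22 chase 'c': 22 ⇒ 23;  out={0}∪out(23)={0}

Text stream:
pos 0 'a': at 11
pos 1 'a': at 11 (fail-walked)
pos 2 'c': at 12
pos 3 'a': at 13
pos 4 'b': at 14
pos 5 'b': at 15  emit P2@[1:5]
pos 6 'a': at 22 (fail-walked)
pos 7 'a': at 11 (fail-walked)
pos 8 'c': at 12
pos 9 'b': at 2 (fail-walked)  emit P7@[8:9]
pos 10 'c': at 18 (fail-walked)
pos 11 'c': at 19  emit P3@[10:11]
pos 12 'a': at 20
pos 13 'a': at 26 (fail-walked)  emit P6@[11:13]
pos 14 'a': at 11 (fail-walked)
pos 15 'b': at 17 (fail-walked)
pos 16 'a': at 22
pos 17 'c': at 23
pos 18 'a': at 13 (fail-walked)
pos 19 'b': at 14
pos 20 'b': at 15  emit P2@[16:20]
pos 21 'c': at 18 (fail-walked)
pos 22 'c': at 19  emit P3@[21:22]
pos 23 'b': at 2 (fail-walked)  emit P7@[22:23]
pos 24 'c': at 18 (fail-walked)
pos 25 'c': at 19  emit P3@[24:25]
pos 26 'a': at 20
pos 27 'b': at 21  emit P4@[23:27]
pos 28 'a': at 22 (fail-walked)
pos 29 'c': at 23
pos 30 'b': at 2 (fail-walked)  emit P7@[29:30]
pos 31 'b': at 3
pos 32 'b': at 4
pos 33 'a': at 5
pos 34 'c': at 6  emit P0@[29:34]
pos 35 'b': at 2 (fail-walked)  emit P7@[34:35]
pos 36 'c': at 18 (fail-walked)
pos 37 'c': at 19  emit P3@[36:37]
pos 38 'c': at 16 (fail-walked)  emit P3@[37:38]
pos 39 'a': at 7 (fail-walked)
pos 40 'b': at 8
pos 41 'b': at 9
pos 42 'b': at 10  emit P1@[38:42]
pos 43 'b': at 17 (fail-walked)
pos 44 'c': at 18
pos 45 'b': at 2 (fail-walked)  emit P7@[44:45]
pos 46 'b': at 3
pos 47 'b': at 4
pos 48 'a': at 5
pos 49 'c': at 6  emit P0@[44:49]
pos 50 'b': at 2 (fail-walked)  emit P7@[49:50]
pos 51 'a': at 22 (fail-walked)
pos 52 'c': at 23

Matches: [[5,2],[9,7],[11,3],[13,6],[20,2],[22,3],[23,7],[25,3],[27,4],[30,7],[34,0],[35,7],[37,3],[38,3],[42,1],[45,7],[49,0],[50,7]]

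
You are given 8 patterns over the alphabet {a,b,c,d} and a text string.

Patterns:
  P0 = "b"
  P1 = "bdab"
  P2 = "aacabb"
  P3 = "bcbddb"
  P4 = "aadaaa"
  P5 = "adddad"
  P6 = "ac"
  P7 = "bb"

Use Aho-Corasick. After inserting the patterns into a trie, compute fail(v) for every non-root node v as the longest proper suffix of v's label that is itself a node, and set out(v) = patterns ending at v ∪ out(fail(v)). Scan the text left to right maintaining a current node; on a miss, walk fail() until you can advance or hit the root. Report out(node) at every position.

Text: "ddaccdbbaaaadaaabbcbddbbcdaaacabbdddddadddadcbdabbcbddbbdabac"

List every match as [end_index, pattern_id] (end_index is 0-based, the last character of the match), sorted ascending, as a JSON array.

Construct AC machine:
Trie nodes:
  0='ε' goto a→5 b→1
  1='b' goto b→26 c→11 d→2  ←P0
  2='bd' goto a→3
  3='bda' goto b→4
  4='bdab' goto ·  ←P1
  5='a' goto a→6 c→25 d→20
  6='aa' goto c→7 d→16
  7='aac' goto a→8
  8='aaca' goto b→9
  9='aacab' goto b→10
  10='aacabb' goto ·  ←P2
  11='bc' goto b→12
  12='bcb' goto d→13
  13='bcbd' goto d→14
  14='bcbdd' goto b→15
  15='bcbddb' goto ·  ←P3
  16='aad' goto a→17
  17='aada' goto a→18
  18='aadaa' goto a→19
  19='aadaaa' goto ·  ←P4
  20='ad' goto d→21
  21='add' goto d→22
  22='addd' goto a→23
  23='addda' goto d→24
  24='adddad' goto ·  ←P5
  25='ac' goto ·  ←P6
  26='bb' goto ·  ←P7

BFS fail/out derivation:
  fail(1) 'b': from fail(0)=0 chase 'b': 0 ⇒ 0;  out={0}∪out(0)={0}
  fail(5) 'a': from fail(0)=0 chase 'a': 0 ⇒ 0;  out=∅∪out(0)=∅
  fail(2) 'bd': from fail(1)=0 chase 'd': 0 ⇒ 0;  out=∅∪out(0)=∅
  fail(6) 'aa': from fail(5)=0 chase 'a': 0 ⇒ 5;  out=∅∪out(5)=∅
  fail(11) 'bc': from fail(1)=0 chase 'c': 0 ⇒ 0;  out=∅∪out(0)=∅
  fail(20) 'ad': from fail(5)=0 chase 'd': 0 ⇒ 0;  out=∅∪out(0)=∅
  fail(25) 'ac': from fail(5)=0 chase 'c': 0 ⇒ 0;  out={6}∪out(0)={6}
  fail(26) 'bb': from fail(1)=0 chase 'b': 0 ⇒ 1;  out={7}∪out(1)={0,7}
  fail(3) 'bda': from fail(2)=0 chase 'a': 0 ⇒ 5;  out=∅∪out(5)=∅
  fail(7) 'aac': from fail(6)=5 chase 'c': 5 ⇒ 25;  out=∅∪out(25)={6}
  fail(12) 'bcb': from fail(11)=0 chase 'b': 0 ⇒ 1;  out=∅∪out(1)={0}
  fail(16) 'aad': from fail(6)=5 chase 'd': 5 ⇒ 20;  out=∅∪out(20)=∅
  fail(21) 'add': from fail(20)=0 chase 'd': 0 ⇒ 0;  out=∅∪out(0)=∅
  fail(4) 'bdab': from fail(3)=5 chase 'b': 5→0 ⇒ 1;  out={1}∪out(1)={0,1}
  fail(8) 'aaca': from fail(7)=25 chase 'a': 25→0 ⇒ 5;  out=∅∪out(5)=∅
  fail(13) 'bcbd': from fail(12)=1 chase 'd': 1 ⇒ 2;  out=∅∪out(2)=∅
  fail(17) 'aada': from fail(16)=20 chase 'a': 20→0 ⇒ 5;  out=∅∪out(5)=∅
  fail(22) 'addd': from fail(21)=0 chase 'd': 0 ⇒ 0;  out=∅∪out(0)=∅
  fail(9) 'aacab': from fail(8)=5 chase 'b': 5→0 ⇒ 1;  out=∅∪out(1)={0}
  fail(14) 'bcbdd': from fail(13)=2 chase 'd': 2→0 ⇒ 0;  out=∅∪out(0)=∅
  fail(18) 'aadaa': from fail(17)=5 chase 'a': 5 ⇒ 6;  out=∅∪out(6)=∅
  fail(23) 'addda': from fail(22)=0 chase 'a': 0 ⇒ 5;  out=∅∪out(5)=∅
  fail(10) 'aacabb': from fail(9)=1 chase 'b': 1 ⇒ 26;  out={2}∪out(26)={0,2,7}
  fail(15) 'bcbddb': from fail(14)=0 chase 'b': 0 ⇒ 1;  out={3}∪out(1)={0,3}
  fail(19) 'aadaaa': from fail(18)=6 chase 'a': 6→5 ⇒ 6;  out={4}∪out(6)={4}
  fail(24) 'adddad': from fail(23)=5 chase 'd': 5 ⇒ 20;  out={5}∪out(20)={5}

Run:
pos 0 'd': at 0
pos 1 'd': at 0
pos 2 'a': at 5
pos 3 'c': at 25  ** P6@[2:3]
pos 4 'c': at 0 (via fail)
pos 5 'd': at 0
pos 6 'b': at 1  ** P0@[6:6]
pos 7 'b': at 26  ** P0@[7:7],P7@[6:7]
pos 8 'a': at 5 (via fail)
pos 9 'a': at 6
pos 10 'a': at 6 (via fail)
pos 11 'a': at 6 (via fail)
pos 12 'd': at 16
pos 13 'a': at 17
pos 14 'a': at 18
pos 15 'a': at 19  ** P4@[10:15]
pos 16 'b': at 1 (via fail)  ** P0@[16:16]
pos 17 'b': at 26  ** P0@[17:17],P7@[16:17]
pos 18 'c': at 11 (via fail)
pos 19 'b': at 12  ** P0@[19:19]
pos 20 'd': at 13
pos 21 'd': at 14
pos 22 'b': at 15  ** P0@[22:22],P3@[17:22]
pos 23 'b': at 26 (via fail)  ** P0@[23:23],P7@[22:23]
pos 24 'c': at 11 (via fail)
pos 25 'd': at 0 (via fail)
pos 26 'a': at 5
pos 27 'a': at 6
pos 28 'a': at 6 (via fail)
pos 29 'c': at 7  ** P6@[28:29]
pos 30 'a': at 8
pos 31 'b': at 9  ** P0@[31:31]
pos 32 'b': at 10  ** P0@[32:32],P2@[27:32],P7@[31:32]
pos 33 'd': at 2 (via fail)
pos 34 'd': at 0 (via fail)
pos 35 'd': at 0
pos 36 'd': at 0
pos 37 'd': at 0
pos 38 'a': at 5
pos 39 'd': at 20
pos 40 'd': at 21
pos 41 'd': at 22
pos 42 'a': at 23
pos 43 'd': at 24  ** P5@[38:43]
pos 44 'c': at 0 (via fail)
pos 45 'b': at 1  ** P0@[45:45]
pos 46 'd': at 2
pos 47 'a': at 3
pos 48 'b': at 4  ** P0@[48:48],P1@[45:48]
pos 49 'b': at 26 (via fail)  ** P0@[49:49],P7@[48:49]
pos 50 'c': at 11 (via fail)
pos 51 'b': at 12  ** P0@[51:51]
pos 52 'd': at 13
pos 53 'd': at 14
pos 54 'b': at 15  ** P0@[54:54],P3@[49:54]
pos 55 'b': at 26 (via fail)  ** P0@[55:55],P7@[54:55]
pos 56 'd': at 2 (via fail)
pos 57 'a': at 3
pos 58 'b': at 4  ** P0@[58:58],P1@[55:58]
pos 59 'a': at 5 (via fail)
pos 60 'c': at 25  ** P6@[59:60]

Result: [[3,6],[6,0],[7,0],[7,7],[15,4],[16,0],[17,0],[17,7],[19,0],[22,0],[22,3],[23,0],[23,7],[29,6],[31,0],[32,0],[32,2],[32,7],[43,5],[45,0],[48,0],[48,1],[49,0],[49,7],[51,0],[54,0],[54,3],[55,0],[55,7],[58,0],[58,1],[60,6]]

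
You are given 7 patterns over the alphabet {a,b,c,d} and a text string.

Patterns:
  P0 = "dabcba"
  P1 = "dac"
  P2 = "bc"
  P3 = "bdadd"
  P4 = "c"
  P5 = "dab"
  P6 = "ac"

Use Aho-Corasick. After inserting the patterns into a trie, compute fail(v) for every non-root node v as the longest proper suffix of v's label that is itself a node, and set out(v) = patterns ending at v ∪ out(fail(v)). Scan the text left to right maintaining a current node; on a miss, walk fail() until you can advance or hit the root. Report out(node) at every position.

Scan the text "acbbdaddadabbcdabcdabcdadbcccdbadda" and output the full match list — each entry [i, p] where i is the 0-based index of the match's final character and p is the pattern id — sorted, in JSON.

Build automaton:
Trie nodes:
  0='ε' goto a→15 b→8 c→14 d→1
  1='d' goto a→2
  2='da' goto b→3 c→7
  3='dab' goto c→4  ←P5
  4='dabc' goto b→5
  5='dabcb' goto a→6
  6='dabcba' goto ·  ←P0
  7='dac' goto ·  ←P1
  8='b' goto c→9 d→10
  9='bc' goto ·  ←P2
  10='bd' goto a→11
  11='bda' goto d→12
  12='bdad' goto d→13
  13='bdadd' goto ·  ←P3
  14='c' goto ·  ←P4
  15='a' goto c→16
  16='ac' goto ·  ←P6

BFS fail/out derivation:
  n1('d'): parent n0 fail=0; on 'd' 0 → fail=0;  out ∅∪∅=∅
  n8('b'): parent n0 fail=0; on 'b' 0 → fail=0;  out ∅∪∅=∅
  n14('c'): parent n0 fail=0; on 'c' 0 → fail=0;  out {4}∪∅={4}
  n15('a'): parent n0 fail=0; on 'a' 0 → fail=0;  out ∅∪∅=∅
  n2('da'): parent n1 fail=0; on 'a' 0 → fail=15;  out ∅∪∅=∅
  n9('bc'): parent n8 fail=0; on 'c' 0 → fail=14;  out {2}∪{4}={2,4}
  n10('bd'): parent n8 fail=0; on 'd' 0 → fail=1;  out ∅∪∅=∅
  n16('ac'): parent n15 fail=0; on 'c' 0 → fail=14;  out {6}∪{4}={4,6}
  n3('dab'): parent n2 fail=15; on 'b' 15→0 → fail=8;  out {5}∪∅={5}
  n7('dac'): parent n2 fail=15; on 'c' 15 → fail=16;  out {1}∪{4,6}={1,4,6}
  n11('bda'): parent n10 fail=1; on 'a' 1 → fail=2;  out ∅∪∅=∅
  n4('dabc'): parent n3 fail=8; on 'c' 8 → fail=9;  out ∅∪{2,4}={2,4}
  n12('bdad'): parent n11 fail=2; on 'd' 2→15→0 → fail=1;  out ∅∪∅=∅
  n5('dabcb'): parent n4 fail=9; on 'b' 9→14→0 → fail=8;  out ∅∪∅=∅
  n13('bdadd'): parent n12 fail=1; on 'd' 1→0 → fail=1;  out {3}∪∅={3}
  n6('dabcba'): parent n5 fail=8; on 'a' 8→0 → fail=15;  out {0}∪∅={0}

Text stream:
i=0 'a': node 0→15
i=1 'c': node 15→16  emit P4@[1:1],P6@[0:1]
i=2 'b': node 16→8 (fail-walked)
i=3 'b': node 8→8 (fail-walked)
i=4 'd': node 8→10
i=5 'a': node 10→11
i=6 'd': node 11→12
i=7 'd': node 12→13  emit P3@[3:7]
i=8 'a': node 13→2 (fail-walked)
i=9 'd': node 2→1 (fail-walked)
i=10 'a': node 1→2
i=11 'b': node 2→3  emit P5@[9:11]
i=12 'b': node 3→8 (fail-walked)
i=13 'c': node 8→9  emit P2@[12:13],P4@[13:13]
i=14 'd': node 9→1 (fail-walked)
i=15 'a': node 1→2
i=16 'b': node 2→3  emit P5@[14:16]
i=17 'c': node 3→4  emit P2@[16:17],P4@[17:17]
i=18 'd': node 4→1 (fail-walked)
i=19 'a': node 1→2
i=20 'b': node 2→3  emit P5@[18:20]
i=21 'c': node 3→4  emit P2@[20:21],P4@[21:21]
i=22 'd': node 4→1 (fail-walked)
i=23 'a': node 1→2
i=24 'd': node 2→1 (fail-walked)
i=25 'b': node 1→8 (fail-walked)
i=26 'c': node 8→9  emit P2@[25:26],P4@[26:26]
i=27 'c': node 9→14 (fail-walked)  emit P4@[27:27]
i=28 'c': node 14→14 (fail-walked)  emit P4@[28:28]
i=29 'd': node 14→1 (fail-walked)
i=30 'b': node 1→8 (fail-walked)
i=31 'a': node 8→15 (fail-walked)
i=32 'd': node 15→1 (fail-walked)
i=33 'd': node 1→1 (fail-walked)
i=34 'a': node 1→2

Matches: [[1,4],[1,6],[7,3],[11,5],[13,2],[13,4],[16,5],[17,2],[17,4],[20,5],[21,2],[21,4],[26,2],[26,4],[27,4],[28,4]]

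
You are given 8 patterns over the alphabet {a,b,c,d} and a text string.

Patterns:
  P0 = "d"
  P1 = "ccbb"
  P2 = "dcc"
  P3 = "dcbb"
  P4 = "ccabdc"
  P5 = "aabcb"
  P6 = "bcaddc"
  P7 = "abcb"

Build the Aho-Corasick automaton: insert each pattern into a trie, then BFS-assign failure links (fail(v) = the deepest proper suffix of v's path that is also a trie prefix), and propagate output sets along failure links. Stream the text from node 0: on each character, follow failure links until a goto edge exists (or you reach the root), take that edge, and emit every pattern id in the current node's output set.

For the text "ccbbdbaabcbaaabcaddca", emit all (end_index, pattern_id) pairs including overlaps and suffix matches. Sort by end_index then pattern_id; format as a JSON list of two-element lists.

Build automaton:
Trie nodes:
  n0 'ε': a→14 b→19 c→2 d→1
  n1 'd': c→6  [P0 ends]
  n2 'c': c→3
  n3 'cc': a→10 b→4
  n4 'ccb': b→5
  n5 'ccbb': ·  [P1 ends]
  n6 'dc': b→8 c→7
  n7 'dcc': ·  [P2 ends]
  n8 'dcb': b→9
  n9 'dcbb': ·  [P3 ends]
  n10 'cca': b→11
  n11 'ccab': d→12
  n12 'ccabd': c→13
  n13 'ccabdc': ·  [P4 ends]
  n14 'a': a→15 b→25
  n15 'aa': b→16
  n16 'aab': c→17
  n17 'aabc': b→18
  n18 'aabcb': ·  [P5 ends]
  n19 'b': c→20
  n20 'bc': a→21
  n21 'bca': d→22
  n22 'bcad': d→23
  n23 'bcadd': c→24
  n24 'bcaddc': ·  [P6 ends]
  n25 'ab': c→26
  n26 'abc': b→27
  n27 'abcb': ·  [P7 ends]

BFS fail/out derivation:
  n1('d'): parent n0 fail=0; on 'd' 0 → fail=0;  out {0}∪∅={0}
  n2('c'): parent n0 fail=0; on 'c' 0 → fail=0;  out ∅∪∅=∅
  n14('a'): parent n0 fail=0; on 'a' 0 → fail=0;  out ∅∪∅=∅
  n19('b'): parent n0 fail=0; on 'b' 0 → fail=0;  out ∅∪∅=∅
  n3('cc'): parent n2 fail=0; on 'c' 0 → fail=2;  out ∅∪∅=∅
  n6('dc'): parent n1 fail=0; on 'c' 0 → fail=2;  out ∅∪∅=∅
  n15('aa'): parent n14 fail=0; on 'a' 0 → fail=14;  out ∅∪∅=∅
  n20('bc'): parent n19 fail=0; on 'c' 0 → fail=2;  out ∅∪∅=∅
  n25('ab'): parent n14 fail=0; on 'b' 0 → fail=19;  out ∅∪∅=∅
  n4('ccb'): parent n3 fail=2; on 'b' 2→0 → fail=19;  out ∅∪∅=∅
  n7('dcc'): parent n6 fail=2; on 'c' 2 → fail=3;  out {2}∪∅={2}
  n8('dcb'): parent n6 fail=2; on 'b' 2→0 → fail=19;  out ∅∪∅=∅
  n10('cca'): parent n3 fail=2; on 'a' 2→0 → fail=14;  out ∅∪∅=∅
  n16('aab'): parent n15 fail=14; on 'b' 14 → fail=25;  out ∅∪∅=∅
  n21('bca'): parent n20 fail=2; on 'a' 2→0 → fail=14;  out ∅∪∅=∅
  n26('abc'): parent n25 fail=19; on 'c' 19 → fail=20;  out ∅∪∅=∅
  n5('ccbb'): parent n4 fail=19; on 'b' 19→0 → fail=19;  out {1}∪∅={1}
  n9('dcbb'): parent n8 fail=19; on 'b' 19→0 → fail=19;  out {3}∪∅={3}
  n11('ccab'): parent n10 fail=14; on 'b' 14 → fail=25;  out ∅∪∅=∅
  n17('aabc'): parent n16 fail=25; on 'c' 25 → fail=26;  out ∅∪∅=∅
  n22('bcad'): parent n21 fail=14; on 'd' 14→0 → fail=1;  out ∅∪{0}={0}
  n27('abcb'): parent n26 fail=20; on 'b' 20→2→0 → fail=19;  out {7}∪∅={7}
  n12('ccabd'): parent n11 fail=25; on 'd' 25→19→0 → fail=1;  out ∅∪{0}={0}
  n18('aabcb'): parent n17 fail=26; on 'b' 26 → fail=27;  out {5}∪{7}={5,7}
  n23('bcadd'): parent n22 fail=1; on 'd' 1→0 → fail=1;  out ∅∪{0}={0}
  n13('ccabdc'): parent n12 fail=1; on 'c' 1 → fail=6;  out {4}∪∅={4}
  n24('bcaddc'): parent n23 fail=1; on 'c' 1 → fail=6;  out {6}∪∅={6}

Run:
[0] read 'c'  n0⇒n2
[1] read 'c'  n2⇒n3
[2] read 'b'  n3⇒n4
[3] read 'b'  n4⇒n5  ** P1@[0:3]
[4] read 'd'  n5⇒n1 (fail-walked)  ** P0@[4:4]
[5] read 'b'  n1⇒n19 (fail-walked)
[6] read 'a'  n19⇒n14 (fail-walked)
[7] read 'a'  n14⇒n15
[8] read 'b'  n15⇒n16
[9] read 'c'  n16⇒n17
[10] read 'b'  n17⇒n18  ** P5@[6:10],P7@[7:10]
[11] read 'a'  n18⇒n14 (fail-walked)
[12] read 'a'  n14⇒n15
[13] read 'a'  n15⇒n15 (fail-walked)
[14] read 'b'  n15⇒n16
[15] read 'c'  n16⇒n17
[16] read 'a'  n17⇒n21 (fail-walked)
[17] read 'd'  n21⇒n22  ** P0@[17:17]
[18] read 'd'  n22⇒n23  ** P0@[18:18]
[19] read 'c'  n23⇒n24  ** P6@[14:19]
[20] read 'a'  n24⇒n14 (fail-walked)

Matches: [[3,1],[4,0],[10,5],[10,7],[17,0],[18,0],[19,6]]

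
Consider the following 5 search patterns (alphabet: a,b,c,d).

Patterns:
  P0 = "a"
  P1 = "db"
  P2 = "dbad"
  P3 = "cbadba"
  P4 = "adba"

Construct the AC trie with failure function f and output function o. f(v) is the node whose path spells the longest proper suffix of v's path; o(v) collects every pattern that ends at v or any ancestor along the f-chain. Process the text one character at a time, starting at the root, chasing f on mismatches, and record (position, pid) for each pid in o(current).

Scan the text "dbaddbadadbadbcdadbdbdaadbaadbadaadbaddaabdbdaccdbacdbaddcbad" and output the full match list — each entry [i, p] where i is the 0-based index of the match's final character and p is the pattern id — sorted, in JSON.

Construct AC machine:
Trie (insert patterns):
  0='ε' goto a→1 c→6 d→2
  1='a' goto d→12  [P0 ends]
  2='d' goto b→3
  3='db' goto a→4  [P1 ends]
  4='dba' goto d→5
  5='dbad' goto ·  [P2 ends]
  6='c' goto b→7
  7='cb' goto a→8
  8='cba' goto d→9
  9='cbad' goto b→10
  10='cbadb' goto a→11
  11='cbadba' goto ·  [P3 ends]
  12='ad' goto b→13
  13='adb' goto a→14
  14='adba' goto ·  [P4 ends]

BFS fail/out derivation:
  fail(1) 'a': from fail(0)=0 chase 'a': 0 ⇒ 0;  out={0}∪out(0)={0}
  fail(2) 'd': from fail(0)=0 chase 'd': 0 ⇒ 0;  out=∅∪out(0)=∅
  fail(6) 'c': from fail(0)=0 chase 'c': 0 ⇒ 0;  out=∅∪out(0)=∅
  fail(3) 'db': from fail(2)=0 chase 'b': 0 ⇒ 0;  out={1}∪out(0)={1}
  fail(7) 'cb': from fail(6)=0 chase 'b': 0 ⇒ 0;  out=∅∪out(0)=∅
  fail(12) 'ad': from fail(1)=0 chase 'd': 0 ⇒ 2;  out=∅∪out(2)=∅
  fail(4) 'dba': from fail(3)=0 chase 'a': 0 ⇒ 1;  out=∅∪out(1)={0}
  fail(8) 'cba': from fail(7)=0 chase 'a': 0 ⇒ 1;  out=∅∪out(1)={0}
  fail(13) 'adb': from fail(12)=2 chase 'b': 2 ⇒ 3;  out=∅∪out(3)={1}
  fail(5) 'dbad': from fail(4)=1 chase 'd': 1 ⇒ 12;  out={2}∪out(12)={2}
  fail(9) 'cbad': from fail(8)=1 chase 'd': 1 ⇒ 12;  out=∅∪out(12)=∅
  fail(14) 'adba': from fail(13)=3 chase 'a': 3 ⇒ 4;  out={4}∪out(4)={0,4}
  fail(10) 'cbadb': from fail(9)=12 chase 'b': 12 ⇒ 13;  out=∅∪out(13)={1}
  fail(11) 'cbadba': from fail(10)=13 chase 'a': 13 ⇒ 14;  out={3}∪out(14)={0,3,4}

Scan:
[0] read 'd'  n0⇒n2
[1] read 'b'  n2⇒n3  ** P1@[0:1]
[2] read 'a'  n3⇒n4  ** P0@[2:2]
[3] read 'd'  n4⇒n5  ** P2@[0:3]
[4] read 'd'  n5⇒n2 (fail-walked)
[5] read 'b'  n2⇒n3  ** P1@[4:5]
[6] read 'a'  n3⇒n4  ** P0@[6:6]
[7] read 'd'  n4⇒n5  ** P2@[4:7]
[8] read 'a'  n5⇒n1 (fail-walked)  ** P0@[8:8]
[9] read 'd'  n1⇒n12
[10] read 'b'  n12⇒n13  ** P1@[9:10]
[11] read 'a'  n13⇒n14  ** P0@[11:11],P4@[8:11]
[12] read 'd'  n14⇒n5 (fail-walked)  ** P2@[9:12]
[13] read 'b'  n5⇒n13 (fail-walked)  ** P1@[12:13]
[14] read 'c'  n13⇒n6 (fail-walked)
[15] read 'd'  n6⇒n2 (fail-walked)
[16] read 'a'  n2⇒n1 (fail-walked)  ** P0@[16:16]
[17] read 'd'  n1⇒n12
[18] read 'b'  n12⇒n13  ** P1@[17:18]
[19] read 'd'  n13⇒n2 (fail-walked)
[20] read 'b'  n2⇒n3  ** P1@[19:20]
[21] read 'd'  n3⇒n2 (fail-walked)
[22] read 'a'  n2⇒n1 (fail-walked)  ** P0@[22:22]
[23] read 'a'  n1⇒n1 (fail-walked)  ** P0@[23:23]
[24] read 'd'  n1⇒n12
[25] read 'b'  n12⇒n13  ** P1@[24:25]
[26] read 'a'  n13⇒n14  ** P0@[26:26],P4@[23:26]
[27] read 'a'  n14⇒n1 (fail-walked)  ** P0@[27:27]
[28] read 'd'  n1⇒n12
[29] read 'b'  n12⇒n13  ** P1@[28:29]
[30] read 'a'  n13⇒n14  ** P0@[30:30],P4@[27:30]
[31] read 'd'  n14⇒n5 (fail-walked)  ** P2@[28:31]
[32] read 'a'  n5⇒n1 (fail-walked)  ** P0@[32:32]
[33] read 'a'  n1⇒n1 (fail-walked)  ** P0@[33:33]
[34] read 'd'  n1⇒n12
[35] read 'b'  n12⇒n13  ** P1@[34:35]
[36] read 'a'  n13⇒n14  ** P0@[36:36],P4@[33:36]
[37] read 'd'  n14⇒n5 (fail-walked)  ** P2@[34:37]
[38] read 'd'  n5⇒n2 (fail-walked)
[39] read 'a'  n2⇒n1 (fail-walked)  ** P0@[39:39]
[40] read 'a'  n1⇒n1 (fail-walked)  ** P0@[40:40]
[41] read 'b'  n1⇒n0 (fail-walked)
[42] read 'd'  n0⇒n2
[43] read 'b'  n2⇒n3  ** P1@[42:43]
[44] read 'd'  n3⇒n2 (fail-walked)
[45] read 'a'  n2⇒n1 (fail-walked)  ** P0@[45:45]
[46] read 'c'  n1⇒n6 (fail-walked)
[47] read 'c'  n6⇒n6 (fail-walked)
[48] read 'd'  n6⇒n2 (fail-walked)
[49] read 'b'  n2⇒n3  ** P1@[48:49]
[50] read 'a'  n3⇒n4  ** P0@[50:50]
[51] read 'c'  n4⇒n6 (fail-walked)
[52] read 'd'  n6⇒n2 (fail-walked)
[53] read 'b'  n2⇒n3  ** P1@[52:53]
[54] read 'a'  n3⇒n4  ** P0@[54:54]
[55] read 'd'  n4⇒n5  ** P2@[52:55]
[56] read 'd'  n5⇒n2 (fail-walked)
[57] read 'c'  n2⇒n6 (fail-walked)
[58] read 'b'  n6⇒n7
[59] read 'a'  n7⇒n8  ** P0@[59:59]
[60] read 'd'  n8⇒n9

All matches (sorted): [[1,1],[2,0],[3,2],[5,1],[6,0],[7,2],[8,0],[10,1],[11,0],[11,4],[12,2],[13,1],[16,0],[18,1],[20,1],[22,0],[23,0],[25,1],[26,0],[26,4],[27,0],[29,1],[30,0],[30,4],[31,2],[32,0],[33,0],[35,1],[36,0],[36,4],[37,2],[39,0],[40,0],[43,1],[45,0],[49,1],[50,0],[53,1],[54,0],[55,2],[59,0]]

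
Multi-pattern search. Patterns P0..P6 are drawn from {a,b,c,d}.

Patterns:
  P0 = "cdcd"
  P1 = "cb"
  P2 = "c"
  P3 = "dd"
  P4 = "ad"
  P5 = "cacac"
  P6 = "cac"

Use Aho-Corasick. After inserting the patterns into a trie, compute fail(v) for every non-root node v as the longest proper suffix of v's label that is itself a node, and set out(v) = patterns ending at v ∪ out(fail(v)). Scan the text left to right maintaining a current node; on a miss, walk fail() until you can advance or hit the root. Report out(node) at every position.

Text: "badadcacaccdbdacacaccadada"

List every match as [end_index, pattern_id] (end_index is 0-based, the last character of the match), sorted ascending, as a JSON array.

Build:
Trie (insert patterns):
  n0 'ε': a→8 c→1 d→6
  n1 'c': a→10 b→5 d→2  [P2 ends]
  n2 'cd': c→3
  n3 'cdc': d→4
  n4 'cdcd': ·  [P0 ends]
  n5 'cb': ·  [P1 ends]
  n6 'd': d→7
  n7 'dd': ·  [P3 ends]
  n8 'a': d→9
  n9 'ad': ·  [P4 ends]
  n10 'ca': c→11
  n11 'cac': a→12  [P6 ends]
  n12 'caca': c→13
  n13 'cacac': ·  [P5 ends]

BFS fail/out derivation:
  fail(1) 'c': from fail(0)=0 chase 'c': 0 ⇒ 0;  out={2}∪out(0)={2}
  fail(6) 'd': from fail(0)=0 chase 'd': 0 ⇒ 0;  out=∅∪out(0)=∅
  fail(8) 'a': from fail(0)=0 chase 'a': 0 ⇒ 0;  out=∅∪out(0)=∅
  fail(2) 'cd': from fail(1)=0 chase 'd': 0 ⇒ 6;  out=∅∪out(6)=∅
  fail(5) 'cb': from fail(1)=0 chase 'b': 0 ⇒ 0;  out={1}∪out(0)={1}
  fail(7) 'dd': from fail(6)=0 chase 'd': 0 ⇒ 6;  out={3}∪out(6)={3}
  fail(9) 'ad': from fail(8)=0 chase 'd': 0 ⇒ 6;  out={4}∪out(6)={4}
  fail(10) 'ca': from fail(1)=0 chase 'a': 0 ⇒ 8;  out=∅∪out(8)=∅
  fail(3) 'cdc': from fail(2)=6 chase 'c': 6→0 ⇒ 1;  out=∅∪out(1)={2}
  fail(11) 'cac': from fail(10)=8 chase 'c': 8→0 ⇒ 1;  out={6}∪out(1)={2,6}
  fail(4) 'cdcd': from fail(3)=1 chase 'd': 1 ⇒ 2;  out={0}∪out(2)={0}
  fail(12) 'caca': from fail(11)=1 chase 'a': 1 ⇒ 10;  out=∅∪out(10)=∅
  fail(13) 'cacac': from fail(12)=10 chase 'c': 10 ⇒ 11;  out={5}∪out(11)={2,5,6}

Text stream:
i=0 'b': node 0→0
i=1 'a': node 0→8
i=2 'd': node 8→9  emit P4@[1:2]
i=3 'a': node 9→8 (fail-walked)
i=4 'd': node 8→9  emit P4@[3:4]
i=5 'c': node 9→1 (fail-walked)  emit P2@[5:5]
i=6 'a': node 1→10
i=7 'c': node 10→11  emit P2@[7:7],P6@[5:7]
i=8 'a': node 11→12
i=9 'c': node 12→13  emit P2@[9:9],P5@[5:9],P6@[7:9]
i=10 'c': node 13→1 (fail-walked)  emit P2@[10:10]
i=11 'd': node 1→2
i=12 'b': node 2→0 (fail-walked)
i=13 'd': node 0→6
i=14 'a': node 6→8 (fail-walked)
i=15 'c': node 8→1 (fail-walked)  emit P2@[15:15]
i=16 'a': node 1→10
i=17 'c': node 10→11  emit P2@[17:17],P6@[15:17]
i=18 'a': node 11→12
i=19 'c': node 12→13  emit P2@[19:19],P5@[15:19],P6@[17:19]
i=20 'c': node 13→1 (fail-walked)  emit P2@[20:20]
i=21 'a': node 1→10
i=22 'd': node 10→9 (fail-walked)  emit P4@[21:22]
i=23 'a': node 9→8 (fail-walked)
i=24 'd': node 8→9  emit P4@[23:24]
i=25 'a': node 9→8 (fail-walked)

All matches (sorted): [[2,4],[4,4],[5,2],[7,2],[7,6],[9,2],[9,5],[9,6],[10,2],[15,2],[17,2],[17,6],[19,2],[19,5],[19,6],[20,2],[22,4],[24,4]]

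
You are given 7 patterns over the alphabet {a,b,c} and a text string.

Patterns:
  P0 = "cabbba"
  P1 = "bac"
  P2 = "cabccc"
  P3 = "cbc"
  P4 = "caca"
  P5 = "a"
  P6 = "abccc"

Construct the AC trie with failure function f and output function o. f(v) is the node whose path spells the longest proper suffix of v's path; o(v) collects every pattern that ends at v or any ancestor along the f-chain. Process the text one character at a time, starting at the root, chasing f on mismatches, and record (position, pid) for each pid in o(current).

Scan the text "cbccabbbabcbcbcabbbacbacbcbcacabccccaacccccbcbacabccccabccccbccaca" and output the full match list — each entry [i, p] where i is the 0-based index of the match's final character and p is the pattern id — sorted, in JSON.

Build:
Trie (insert patterns):
  n0 'ε': a→17 b→7 c→1
  n1 'c': a→2 b→13
  n2 'ca': b→3 c→15
  n3 'cab': b→4 c→10
  n4 'cabb': b→5
  n5 'cabbb': a→6
  n6 'cabbba': ·  [P0 ends]
  n7 'b': a→8
  n8 'ba': c→9
  n9 'bac': ·  [P1 ends]
  n10 'cabc': c→11
  n11 'cabcc': c→12
  n12 'cabccc': ·  [P2 ends]
  n13 'cb': c→14
  n14 'cbc': ·  [P3 ends]
  n15 'cac': a→16
  n16 'caca': ·  [P4 ends]
  n17 'a': b→18  [P5 ends]
  n18 'ab': c→19
  n19 'abc': c→20
  n20 'abcc': c→21
  n21 'abccc': ·  [P6 ends]

Failure links (BFS by depth):
  fail(1) 'c': from fail(0)=0 chase 'c': 0 ⇒ 0;  out=∅∪out(0)=∅
  fail(7) 'b': from fail(0)=0 chase 'b': 0 ⇒ 0;  out=∅∪out(0)=∅
  fail(17) 'a': from fail(0)=0 chase 'a': 0 ⇒ 0;  out={5}∪out(0)={5}
  fail(2) 'ca': from fail(1)=0 chase 'a': 0 ⇒ 17;  out=∅∪out(17)={5}
  fail(8) 'ba': from fail(7)=0 chase 'a': 0 ⇒ 17;  out=∅∪out(17)={5}
  fail(13) 'cb': from fail(1)=0 chase 'b': 0 ⇒ 7;  out=∅∪out(7)=∅
  fail(18) 'ab': from fail(17)=0 chase 'b': 0 ⇒ 7;  out=∅∪out(7)=∅
  fail(3) 'cab': from fail(2)=17 chase 'b': 17 ⇒ 18;  out=∅∪out(18)=∅
  fail(9) 'bac': from fail(8)=17 chase 'c': 17→0 ⇒ 1;  out={1}∪out(1)={1}
  fail(14) 'cbc': from fail(13)=7 chase 'c': 7→0 ⇒ 1;  out={3}∪out(1)={3}
  fail(15) 'cac': from fail(2)=17 chase 'c': 17→0 ⇒ 1;  out=∅∪out(1)=∅
  fail(19) 'abc': from fail(18)=7 chase 'c': 7→0 ⇒ 1;  out=∅∪out(1)=∅
  fail(4) 'cabb': from fail(3)=18 chase 'b': 18→7→0 ⇒ 7;  out=∅∪out(7)=∅
  fail(10) 'cabc': from fail(3)=18 chase 'c': 18 ⇒ 19;  out=∅∪out(19)=∅
  fail(16) 'caca': from fail(15)=1 chase 'a': 1 ⇒ 2;  out={4}∪out(2)={4,5}
  fail(20) 'abcc': from fail(19)=1 chase 'c': 1→0 ⇒ 1;  out=∅∪out(1)=∅
  fail(5) 'cabbb': from fail(4)=7 chase 'b': 7→0 ⇒ 7;  out=∅∪out(7)=∅
  fail(11) 'cabcc': from fail(10)=19 chase 'c': 19 ⇒ 20;  out=∅∪out(20)=∅
  fail(21) 'abccc': from fail(20)=1 chase 'c': 1→0 ⇒ 1;  out={6}∪out(1)={6}
  fail(6) 'cabbba': from fail(5)=7 chase 'a': 7 ⇒ 8;  out={0}∪out(8)={0,5}
  fail(12) 'cabccc': from fail(11)=20 chase 'c': 20 ⇒ 21;  out={2}∪out(21)={2,6}

Text stream:
pos 0 'c': at 1
pos 1 'b': at 13
pos 2 'c': at 14  emit P3@[0:2]
pos 3 'c': at 1 (fail-walked)
pos 4 'a': at 2  emit P5@[4:4]
pos 5 'b': at 3
pos 6 'b': at 4
pos 7 'b': at 5
pos 8 'a': at 6  emit P0@[3:8],P5@[8:8]
pos 9 'b': at 18 (fail-walked)
pos 10 'c': at 19
pos 11 'b': at 13 (fail-walked)
pos 12 'c': at 14  emit P3@[10:12]
pos 13 'b': at 13 (fail-walked)
pos 14 'c': at 14  emit P3@[12:14]
pos 15 'a': at 2 (fail-walked)  emit P5@[15:15]
pos 16 'b': at 3
pos 17 'b': at 4
pos 18 'b': at 5
pos 19 'a': at 6  emit P0@[14:19],P5@[19:19]
pos 20 'c': at 9 (fail-walked)  emit P1@[18:20]
pos 21 'b': at 13 (fail-walked)
pos 22 'a': at 8 (fail-walked)  emit P5@[22:22]
pos 23 'c': at 9  emit P1@[21:23]
pos 24 'b': at 13 (fail-walked)
pos 25 'c': at 14  emit P3@[23:25]
pos 26 'b': at 13 (fail-walked)
pos 27 'c': at 14  emit P3@[25:27]
pos 28 'a': at 2 (fail-walked)  emit P5@[28:28]
pos 29 'c': at 15
pos 30 'a': at 16  emit P4@[27:30],P5@[30:30]
pos 31 'b': at 3 (fail-walked)
pos 32 'c': at 10
pos 33 'c': at 11
pos 34 'c': at 12  emit P2@[29:34],P6@[30:34]
pos 35 'c': at 1 (fail-walked)
pos 36 'a': at 2  emit P5@[36:36]
pos 37 'a': at 17 (fail-walked)  emit P5@[37:37]
pos 38 'c': at 1 (fail-walked)
pos 39 'c': at 1 (fail-walked)
pos 40 'c': at 1 (fail-walked)
pos 41 'c': at 1 (fail-walked)
pos 42 'c': at 1 (fail-walked)
pos 43 'b': at 13
pos 44 'c': at 14  emit P3@[42:44]
pos 45 'b': at 13 (fail-walked)
pos 46 'a': at 8 (fail-walked)  emit P5@[46:46]
pos 47 'c': at 9  emit P1@[45:47]
pos 48 'a': at 2 (fail-walked)  emit P5@[48:48]
pos 49 'b': at 3
pos 50 'c': at 10
pos 51 'c': at 11
pos 52 'c': at 12  emit P2@[47:52],P6@[48:52]
pos 53 'c': at 1 (fail-walked)
pos 54 'a': at 2  emit P5@[54:54]
pos 55 'b': at 3
pos 56 'c': at 10
pos 57 'c': at 11
pos 58 'c': at 12  emit P2@[53:58],P6@[54:58]
pos 59 'c': at 1 (fail-walked)
pos 60 'b': at 13
pos 61 'c': at 14  emit P3@[59:61]
pos 62 'c': at 1 (fail-walked)
pos 63 'a': at 2  emit P5@[63:63]
pos 64 'c': at 15
pos 65 'a': at 16  emit P4@[62:65],P5@[65:65]

Result: [[2,3],[4,5],[8,0],[8,5],[12,3],[14,3],[15,5],[19,0],[19,5],[20,1],[22,5],[23,1],[25,3],[27,3],[28,5],[30,4],[30,5],[34,2],[34,6],[36,5],[37,5],[44,3],[46,5],[47,1],[48,5],[52,2],[52,6],[54,5],[58,2],[58,6],[61,3],[63,5],[65,4],[65,5]]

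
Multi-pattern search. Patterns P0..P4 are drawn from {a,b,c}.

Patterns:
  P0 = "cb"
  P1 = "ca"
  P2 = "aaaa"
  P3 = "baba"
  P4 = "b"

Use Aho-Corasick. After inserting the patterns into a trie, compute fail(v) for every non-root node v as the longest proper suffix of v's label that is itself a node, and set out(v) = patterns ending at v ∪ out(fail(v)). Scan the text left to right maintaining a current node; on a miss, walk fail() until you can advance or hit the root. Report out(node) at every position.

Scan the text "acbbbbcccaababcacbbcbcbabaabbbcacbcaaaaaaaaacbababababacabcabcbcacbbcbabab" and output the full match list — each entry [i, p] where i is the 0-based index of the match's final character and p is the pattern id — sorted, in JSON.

Build automaton:
Trie nodes:
  n0 'ε': a→4 b→8 c→1
  n1 'c': a→3 b→2
  n2 'cb': ·  [P0 ends]
  n3 'ca': ·  [P1 ends]
  n4 'a': a→5
  n5 'aa': a→6
  n6 'aaa': a→7
  n7 'aaaa': ·  [P2 ends]
  n8 'b': a→9  [P4 ends]
  n9 'ba': b→10
  n10 'bab': a→11
  n11 'baba': ·  [P3 ends]

Failure links (BFS by depth):
  fail(1) 'c': from fail(0)=0 chase 'c': 0 ⇒ 0;  out=∅∪out(0)=∅
  fail(4) 'a': from fail(0)=0 chase 'a': 0 ⇒ 0;  out=∅∪out(0)=∅
  fail(8) 'b': from fail(0)=0 chase 'b': 0 ⇒ 0;  out={4}∪out(0)={4}
  fail(2) 'cb': from fail(1)=0 chase 'b': 0 ⇒ 8;  out={0}∪out(8)={0,4}
  fail(3) 'ca': from fail(1)=0 chase 'a': 0 ⇒ 4;  out={1}∪out(4)={1}
  fail(5) 'aa': from fail(4)=0 chase 'a': 0 ⇒ 4;  out=∅∪out(4)=∅
  fail(9) 'ba': from fail(8)=0 chase 'a': 0 ⇒ 4;  out=∅∪out(4)=∅
  fail(6) 'aaa': from fail(5)=4 chase 'a': 4 ⇒ 5;  out=∅∪out(5)=∅
  fail(10) 'bab': from fail(9)=4 chase 'b': 4→0 ⇒ 8;  out=∅∪out(8)={4}
  fail(7) 'aaaa': from fail(6)=5 chase 'a': 5 ⇒ 6;  out={2}∪out(6)={2}
  fail(11) 'baba': from fail(10)=8 chase 'a': 8 ⇒ 9;  out={3}∪out(9)={3}

Scan:
pos 0 'a': at 4
pos 1 'c': at 1 (via fail)
pos 2 'b': at 2  ** P0@[1:2],P4@[2:2]
pos 3 'b': at 8 (via fail)  ** P4@[3:3]
pos 4 'b': at 8 (via fail)  ** P4@[4:4]
pos 5 'b': at 8 (via fail)  ** P4@[5:5]
pos 6 'c': at 1 (via fail)
pos 7 'c': at 1 (via fail)
pos 8 'c': at 1 (via fail)
pos 9 'a': at 3  ** P1@[8:9]
pos 10 'a': at 5 (via fail)
pos 11 'b': at 8 (via fail)  ** P4@[11:11]
pos 12 'a': at 9
pos 13 'b': at 10  ** P4@[13:13]
pos 14 'c': at 1 (via fail)
pos 15 'a': at 3  ** P1@[14:15]
pos 16 'c': at 1 (via fail)
pos 17 'b': at 2  ** P0@[16:17],P4@[17:17]
pos 18 'b': at 8 (via fail)  ** P4@[18:18]
pos 19 'c': at 1 (via fail)
pos 20 'b': at 2  ** P0@[19:20],P4@[20:20]
pos 21 'c': at 1 (via fail)
pos 22 'b': at 2  ** P0@[21:22],P4@[22:22]
pos 23 'a': at 9 (via fail)
pos 24 'b': at 10  ** P4@[24:24]
pos 25 'a': at 11  ** P3@[22:25]
pos 26 'a': at 5 (via fail)
pos 27 'b': at 8 (via fail)  ** P4@[27:27]
pos 28 'b': at 8 (via fail)  ** P4@[28:28]
pos 29 'b': at 8 (via fail)  ** P4@[29:29]
pos 30 'c': at 1 (via fail)
pos 31 'a': at 3  ** P1@[30:31]
pos 32 'c': at 1 (via fail)
pos 33 'b': at 2  ** P0@[32:33],P4@[33:33]
pos 34 'c': at 1 (via fail)
pos 35 'a': at 3  ** P1@[34:35]
pos 36 'a': at 5 (via fail)
pos 37 'a': at 6
pos 38 'a': at 7  ** P2@[35:38]
pos 39 'a': at 7 (via fail)  ** P2@[36:39]
pos 40 'a': at 7 (via fail)  ** P2@[37:40]
pos 41 'a': at 7 (via fail)  ** P2@[38:41]
pos 42 'a': at 7 (via fail)  ** P2@[39:42]
pos 43 'a': at 7 (via fail)  ** P2@[40:43]
pos 44 'c': at 1 (via fail)
pos 45 'b': at 2  ** P0@[44:45],P4@[45:45]
pos 46 'a': at 9 (via fail)
pos 47 'b': at 10  ** P4@[47:47]
pos 48 'a': at 11  ** P3@[45:48]
pos 49 'b': at 10 (via fail)  ** P4@[49:49]
pos 50 'a': at 11  ** P3@[47:50]
pos 51 'b': at 10 (via fail)  ** P4@[51:51]
pos 52 'a': at 11  ** P3@[49:52]
pos 53 'b': at 10 (via fail)  ** P4@[53:53]
pos 54 'a': at 11  ** P3@[51:54]
pos 55 'c': at 1 (via fail)
pos 56 'a': at 3  ** P1@[55:56]
pos 57 'b': at 8 (via fail)  ** P4@[57:57]
pos 58 'c': at 1 (via fail)
pos 59 'a': at 3  ** P1@[58:59]
pos 60 'b': at 8 (via fail)  ** P4@[60:60]
pos 61 'c': at 1 (via fail)
pos 62 'b': at 2  ** P0@[61:62],P4@[62:62]
pos 63 'c': at 1 (via fail)
pos 64 'a': at 3  ** P1@[63:64]
pos 65 'c': at 1 (via fail)
pos 66 'b': at 2  ** P0@[65:66],P4@[66:66]
pos 67 'b': at 8 (via fail)  ** P4@[67:67]
pos 68 'c': at 1 (via fail)
pos 69 'b': at 2  ** P0@[68:69],P4@[69:69]
pos 70 'a': at 9 (via fail)
pos 71 'b': at 10  ** P4@[71:71]
pos 72 'a': at 11  ** P3@[69:72]
pos 73 'b': at 10 (via fail)  ** P4@[73:73]

All matches (sorted): [[2,0],[2,4],[3,4],[4,4],[5,4],[9,1],[11,4],[13,4],[15,1],[17,0],[17,4],[18,4],[20,0],[20,4],[22,0],[22,4],[24,4],[25,3],[27,4],[28,4],[29,4],[31,1],[33,0],[33,4],[35,1],[38,2],[39,2],[40,2],[41,2],[42,2],[43,2],[45,0],[45,4],[47,4],[48,3],[49,4],[50,3],[51,4],[52,3],[53,4],[54,3],[56,1],[57,4],[59,1],[60,4],[62,0],[62,4],[64,1],[66,0],[66,4],[67,4],[69,0],[69,4],[71,4],[72,3],[73,4]]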